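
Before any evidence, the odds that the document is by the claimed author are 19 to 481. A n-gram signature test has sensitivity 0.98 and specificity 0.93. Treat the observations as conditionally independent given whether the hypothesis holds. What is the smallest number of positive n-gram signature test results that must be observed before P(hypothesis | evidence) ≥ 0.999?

Prior odds = 19/481.
False-positive rate = 1 − 0.93 = 0.07; likelihood ratio of a positive = 0.98/0.07 = 14.
Target odds: 0.999 ÷ 0.001 = 999.
Require 14ⁿ ≥ 999 ÷ (19/481) = 480519/19.
14³ = 2744 falls short of 480519/19 but 14⁴ = 38416 reaches it, so n = 4.

4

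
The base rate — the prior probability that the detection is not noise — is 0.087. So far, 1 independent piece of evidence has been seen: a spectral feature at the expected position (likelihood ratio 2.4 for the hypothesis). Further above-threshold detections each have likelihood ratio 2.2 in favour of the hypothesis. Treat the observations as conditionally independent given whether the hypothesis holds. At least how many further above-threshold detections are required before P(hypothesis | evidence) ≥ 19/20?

6

Prior odds = 0.087/0.913 = 87/913.
Bayes factor of the evidence already in hand = 2.4.
Odds after that evidence = (87/913) × 2.4 = 1044/4565.
Target odds = 0.95/0.05 = 19.
Need 2.2ⁿ ≥ 19 ÷ (1044/4565) = 86735/1044.
2.2⁵ = 51.53632 falls short of 86735/1044 but 2.2⁶ = 1771561/15625 reaches it, so n = 6.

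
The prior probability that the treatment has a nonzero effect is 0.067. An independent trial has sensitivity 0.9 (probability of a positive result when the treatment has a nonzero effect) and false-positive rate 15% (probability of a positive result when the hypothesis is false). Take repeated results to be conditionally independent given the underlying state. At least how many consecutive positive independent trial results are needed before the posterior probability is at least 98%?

4

Prior odds = 0.067/0.933 = 67/933.
Likelihood ratio of a positive result = 0.9/0.15 = 6.
Target odds: 0.98 ÷ 0.02 = 49.
Require 6ⁿ ≥ 49 ÷ (67/933) = 45717/67.
6³ = 216 falls short of 45717/67 but 6⁴ = 1296 reaches it, so n = 4.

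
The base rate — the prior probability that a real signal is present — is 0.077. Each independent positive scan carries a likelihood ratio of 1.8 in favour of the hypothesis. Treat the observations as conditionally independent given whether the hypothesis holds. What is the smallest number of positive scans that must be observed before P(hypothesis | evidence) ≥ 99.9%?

Prior odds = 0.077/0.923 = 77/923.
Likelihood ratio per positive scan = 1.8.
Target odds: 0.999 ÷ 0.001 = 999.
Need (77/923) × 1.8ⁿ ≥ 999, i.e. 1.8ⁿ ≥ 922077/77.
1.8¹⁵ ≈6746.64 falls short of 922077/77 but 1.8¹⁶ ≈12144 reaches it, so n = 16.

16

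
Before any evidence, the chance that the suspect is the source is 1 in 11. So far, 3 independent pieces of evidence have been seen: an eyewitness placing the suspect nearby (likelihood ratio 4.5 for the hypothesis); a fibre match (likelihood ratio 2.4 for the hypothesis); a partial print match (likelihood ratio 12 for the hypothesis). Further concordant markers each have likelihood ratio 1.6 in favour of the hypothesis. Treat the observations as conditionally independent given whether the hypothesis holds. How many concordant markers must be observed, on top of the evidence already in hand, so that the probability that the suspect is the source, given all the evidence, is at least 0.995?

6

Prior odds = (1/11)/(10/11) = 0.1.
Combined Bayes factor of the evidence already in hand = 4.5 × 2.4 × 12 = 129.6.
Odds after that evidence = 0.1 × 129.6 = 12.96.
Target odds = 0.995/0.005 = 199.
Need 1.6ⁿ ≥ 199 ÷ 12.96 = 4975/324.
1.6⁵ = 10.48576 falls short of 4975/324 but 1.6⁶ = 262144/15625 reaches it, so n = 6.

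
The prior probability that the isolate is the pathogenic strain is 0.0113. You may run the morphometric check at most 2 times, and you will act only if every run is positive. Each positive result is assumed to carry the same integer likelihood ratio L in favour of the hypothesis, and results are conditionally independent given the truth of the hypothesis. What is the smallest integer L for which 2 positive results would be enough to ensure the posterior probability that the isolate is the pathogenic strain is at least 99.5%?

132

Prior odds = 0.0113/0.9887 = 113/9887.
Target odds = 0.995/0.005 = 199.
Need L² ≥ 199 ÷ (113/9887) = 1967513/113.
131² = 17161 < 1967513/113 ≤ 17424 = 132², so L = 132.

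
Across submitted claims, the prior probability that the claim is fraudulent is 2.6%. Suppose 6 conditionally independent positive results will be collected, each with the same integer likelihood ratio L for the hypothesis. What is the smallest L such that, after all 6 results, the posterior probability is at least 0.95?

Prior odds = 0.026/0.974 = 13/487.
Target odds = 0.95/0.05 = 19.
Need L⁶ ≥ 19 ÷ (13/487) = 9253/13.
2⁶ = 64 < 9253/13 ≤ 729 = 3⁶, so L = 3.

3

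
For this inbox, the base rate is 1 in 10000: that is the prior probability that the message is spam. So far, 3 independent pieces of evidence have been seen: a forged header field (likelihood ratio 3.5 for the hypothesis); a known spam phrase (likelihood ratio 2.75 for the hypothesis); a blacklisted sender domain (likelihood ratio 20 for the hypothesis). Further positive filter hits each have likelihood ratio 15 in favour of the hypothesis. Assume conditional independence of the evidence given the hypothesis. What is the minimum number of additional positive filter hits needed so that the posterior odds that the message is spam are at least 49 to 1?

3

Prior odds = 0.0001/0.9999 = 1/9999.
Combined Bayes factor of the evidence already in hand = 3.5 × 2.75 × 20 = 192.5.
Odds after that evidence = (1/9999) × 192.5 = 35/1818.
Target odds = 49.
Need 15ⁿ ≥ 49 ÷ (35/1818) = 2545.2.
15² = 225 falls short of 2545.2 but 15³ = 3375 reaches it, so n = 3.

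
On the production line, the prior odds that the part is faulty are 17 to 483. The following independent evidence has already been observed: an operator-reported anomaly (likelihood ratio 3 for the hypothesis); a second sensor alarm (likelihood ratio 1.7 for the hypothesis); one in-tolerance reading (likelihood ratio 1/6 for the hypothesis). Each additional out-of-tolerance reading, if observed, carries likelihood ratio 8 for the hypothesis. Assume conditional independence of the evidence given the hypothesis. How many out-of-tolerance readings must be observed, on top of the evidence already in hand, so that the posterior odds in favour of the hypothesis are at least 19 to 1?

4

Prior odds = 17/483.
Combined Bayes factor of the evidence already in hand = 3 × 1.7 × (1/6) = 0.85.
Odds after that evidence = (17/483) × 0.85 = 289/9660.
Target odds = 19.
Need 8ⁿ ≥ 19 ÷ (289/9660) = 183540/289.
8³ = 512 falls short of 183540/289 but 8⁴ = 4096 reaches it, so n = 4.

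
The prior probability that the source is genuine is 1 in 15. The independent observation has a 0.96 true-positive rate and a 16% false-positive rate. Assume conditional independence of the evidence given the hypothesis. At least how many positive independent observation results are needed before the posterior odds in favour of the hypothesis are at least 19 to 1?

4

Prior odds: (1/15) ÷ (14/15) = 1/14.
Likelihood ratio of a positive result = 0.96/0.16 = 6.
Target odds = 19.
Require 6ⁿ ≥ 19 ÷ (1/14) = 266.
6³ = 216 falls short of 266 but 6⁴ = 1296 reaches it, so n = 4.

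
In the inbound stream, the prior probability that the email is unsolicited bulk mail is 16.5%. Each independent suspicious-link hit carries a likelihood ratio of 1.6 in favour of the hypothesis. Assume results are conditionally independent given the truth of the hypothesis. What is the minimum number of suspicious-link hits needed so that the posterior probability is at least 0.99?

Prior odds: 0.165 ÷ 0.835 = 33/167.
Likelihood ratio per suspicious-link hit = 1.6.
Target posterior odds = 0.99/0.01 = 99.
Require 1.6ⁿ ≥ 99 ÷ (33/167) = 501.
1.6¹³ ≈450.36 falls short of 501 but 1.6¹⁴ ≈720.576 reaches it, so n = 14.

14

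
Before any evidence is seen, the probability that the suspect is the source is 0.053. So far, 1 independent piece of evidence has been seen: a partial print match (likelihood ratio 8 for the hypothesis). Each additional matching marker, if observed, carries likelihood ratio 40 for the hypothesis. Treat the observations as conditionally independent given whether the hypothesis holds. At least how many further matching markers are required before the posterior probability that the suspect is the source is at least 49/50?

2

Prior odds = 0.053/0.947 = 53/947.
Bayes factor of the evidence already in hand = 8.
Odds after that evidence = (53/947) × 8 = 424/947.
Target odds = 0.98/0.02 = 49.
Need 40ⁿ ≥ 49 ÷ (424/947) = 46403/424.
40¹ = 40 falls short of 46403/424 but 40² = 1600 reaches it, so n = 2.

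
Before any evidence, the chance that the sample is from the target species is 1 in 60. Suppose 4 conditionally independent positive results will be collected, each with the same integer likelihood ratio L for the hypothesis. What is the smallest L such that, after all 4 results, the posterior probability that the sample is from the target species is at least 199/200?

11

Prior odds = (1/60)/(59/60) = 1/59.
Target odds = 0.995/0.005 = 199.
Need L⁴ ≥ 199 ÷ (1/59) = 11741.
10⁴ = 10000 < 11741 ≤ 14641 = 11⁴, so L = 11.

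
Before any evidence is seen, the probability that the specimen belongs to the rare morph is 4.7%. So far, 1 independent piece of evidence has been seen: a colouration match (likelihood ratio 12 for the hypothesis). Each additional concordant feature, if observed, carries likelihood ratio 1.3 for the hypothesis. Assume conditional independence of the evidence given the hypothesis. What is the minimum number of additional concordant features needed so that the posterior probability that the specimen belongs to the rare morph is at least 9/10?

11

Prior odds = 0.047/0.953 = 47/953.
Bayes factor of the evidence already in hand = 12.
Odds after that evidence = (47/953) × 12 = 564/953.
Target odds = 0.9/0.1 = 9.
Need 1.3ⁿ ≥ 9 ÷ (564/953) = 2859/188.
1.3¹⁰ ≈13.7858 falls short of 2859/188 but 1.3¹¹ ≈17.9216 reaches it, so n = 11.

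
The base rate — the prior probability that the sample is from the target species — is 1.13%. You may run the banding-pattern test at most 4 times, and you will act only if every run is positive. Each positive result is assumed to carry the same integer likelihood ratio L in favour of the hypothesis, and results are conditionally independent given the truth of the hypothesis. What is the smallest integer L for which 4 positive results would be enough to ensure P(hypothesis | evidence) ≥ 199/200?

Prior odds = 0.0113/0.9887 = 113/9887.
Target odds = 0.995/0.005 = 199.
Need L⁴ ≥ 199 ÷ (113/9887) = 1967513/113.
11⁴ = 14641 < 1967513/113 ≤ 20736 = 12⁴, so L = 12.

12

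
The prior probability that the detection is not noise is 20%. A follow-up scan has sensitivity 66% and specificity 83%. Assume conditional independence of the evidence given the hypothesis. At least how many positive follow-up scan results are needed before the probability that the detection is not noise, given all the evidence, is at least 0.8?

Prior odds = 0.2/0.8 = 0.25.
False-positive rate = 1 − 0.83 = 0.17; likelihood ratio of a positive = 0.66/0.17 = 66/17.
Target odds: 0.8 ÷ 0.2 = 4.
Require (66/17)ⁿ ≥ 4 ÷ 0.25 = 16.
(66/17)² = 4356/289 falls short of 16 but (66/17)³ = 287496/4913 reaches it, so n = 3.

3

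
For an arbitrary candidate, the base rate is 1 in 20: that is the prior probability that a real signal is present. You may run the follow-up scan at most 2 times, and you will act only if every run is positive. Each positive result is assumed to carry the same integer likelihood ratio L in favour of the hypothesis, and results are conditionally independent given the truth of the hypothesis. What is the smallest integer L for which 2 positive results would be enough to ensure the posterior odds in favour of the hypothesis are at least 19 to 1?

Prior odds = 0.05/0.95 = 1/19.
Target odds = 19.
Need L² ≥ 19 ÷ (1/19) = 361.
18² = 324 < 361 ≤ 361 = 19², so L = 19.

19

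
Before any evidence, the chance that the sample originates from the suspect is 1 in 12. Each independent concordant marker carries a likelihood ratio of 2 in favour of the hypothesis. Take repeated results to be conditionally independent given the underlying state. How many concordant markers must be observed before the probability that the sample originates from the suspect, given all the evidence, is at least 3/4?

Prior odds: (1/12) ÷ (11/12) = 1/11.
Likelihood ratio per concordant marker = 2.
Target odds: 0.75 ÷ 0.25 = 3.
Require 2ⁿ ≥ 3 ÷ (1/11) = 33.
2⁵ = 32 falls short of 33 but 2⁶ = 64 reaches it, so n = 6.

6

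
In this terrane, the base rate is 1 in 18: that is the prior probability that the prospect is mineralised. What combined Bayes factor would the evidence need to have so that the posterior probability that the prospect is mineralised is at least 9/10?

Prior odds = (1/18)/(17/18) = 1/17.
Target odds = 0.9/0.1 = 9.
Required Bayes factor = 9 ÷ (1/17) = 153.

153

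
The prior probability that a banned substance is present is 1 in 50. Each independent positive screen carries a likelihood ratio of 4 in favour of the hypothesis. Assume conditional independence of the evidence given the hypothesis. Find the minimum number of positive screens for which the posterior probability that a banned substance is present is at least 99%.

Prior odds: 0.02 ÷ 0.98 = 1/49.
Likelihood ratio per positive screen = 4.
Target odds: 0.99 ÷ 0.01 = 99.
Need (1/49) × 4ⁿ ≥ 99, i.e. 4ⁿ ≥ 4851.
4⁶ = 4096 falls short of 4851 but 4⁷ = 16384 reaches it, so n = 7.

7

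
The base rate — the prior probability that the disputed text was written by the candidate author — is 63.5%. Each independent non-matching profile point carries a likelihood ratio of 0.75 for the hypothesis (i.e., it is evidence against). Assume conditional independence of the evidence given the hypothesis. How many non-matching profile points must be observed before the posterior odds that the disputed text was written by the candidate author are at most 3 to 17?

Prior odds = 0.635/0.365 = 127/73.
Likelihood ratio per non-matching profile point = 0.75.
Target odds = 3/17.
Need (127/73) × 0.75ⁿ ≤ 3/17, i.e. 0.75ⁿ ≤ 219/2159.
0.75⁷ = 2187/16384 is still above 219/2159 but 0.75⁸ = 6561/65536 is at or below it, so n = 8.

8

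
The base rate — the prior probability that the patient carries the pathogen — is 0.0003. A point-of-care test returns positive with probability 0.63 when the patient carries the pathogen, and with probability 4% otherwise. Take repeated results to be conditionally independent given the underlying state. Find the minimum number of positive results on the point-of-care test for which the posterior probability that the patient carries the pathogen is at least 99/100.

5

Prior odds: 0.0003 ÷ 0.9997 = 3/9997.
Likelihood ratio of a positive result = 0.63/0.04 = 15.75.
Target odds: 0.99 ÷ 0.01 = 99.
Require 15.75ⁿ ≥ 99 ÷ (3/9997) = 329901.
15.75⁴ = 15752961/256 falls short of 329901 but 15.75⁵ = 992436543/1024 reaches it, so n = 5.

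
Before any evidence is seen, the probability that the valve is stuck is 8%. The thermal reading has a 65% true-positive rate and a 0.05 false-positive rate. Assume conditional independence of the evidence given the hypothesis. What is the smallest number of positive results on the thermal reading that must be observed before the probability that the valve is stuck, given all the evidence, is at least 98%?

Prior odds: 0.08 ÷ 0.92 = 2/23.
Likelihood ratio of a positive result = 0.65/0.05 = 13.
Target odds: 0.98 ÷ 0.02 = 49.
Require 13ⁿ ≥ 49 ÷ (2/23) = 563.5.
13² = 169 falls short of 563.5 but 13³ = 2197 reaches it, so n = 3.

3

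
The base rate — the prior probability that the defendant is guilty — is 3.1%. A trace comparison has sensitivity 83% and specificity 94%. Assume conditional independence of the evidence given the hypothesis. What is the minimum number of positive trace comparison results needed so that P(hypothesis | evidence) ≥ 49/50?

Prior odds: 0.031 ÷ 0.969 = 31/969.
False-positive rate = 1 − 0.94 = 0.06; likelihood ratio of a positive = 0.83/0.06 = 83/6.
Target odds: 0.98 ÷ 0.02 = 49.
Require (83/6)ⁿ ≥ 49 ÷ (31/969) = 47481/31.
(83/6)² = 6889/36 falls short of 47481/31 but (83/6)³ = 571787/216 reaches it, so n = 3.

3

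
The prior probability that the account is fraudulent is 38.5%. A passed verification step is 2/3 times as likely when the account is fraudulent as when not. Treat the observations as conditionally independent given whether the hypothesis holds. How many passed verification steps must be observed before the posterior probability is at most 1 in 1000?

16

Prior odds: 0.385 ÷ 0.615 = 77/123.
Likelihood ratio per passed verification step = 2/3.
Target odds: 0.001 ÷ 0.999 = 1/999.
Require (2/3)ⁿ ≤ 1/999 ÷ (77/123) = 41/25641.
(2/3)¹⁵ = 32768/14348907 is still above 41/25641 but (2/3)¹⁶ = 65536/43046721 is at or below it, so n = 16.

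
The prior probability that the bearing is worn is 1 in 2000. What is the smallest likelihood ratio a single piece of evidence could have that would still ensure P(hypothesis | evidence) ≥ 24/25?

Prior odds = 0.0005/0.9995 = 1/1999.
Target odds = 0.96/0.04 = 24.
Required Bayes factor = 24 ÷ (1/1999) = 47976.

47976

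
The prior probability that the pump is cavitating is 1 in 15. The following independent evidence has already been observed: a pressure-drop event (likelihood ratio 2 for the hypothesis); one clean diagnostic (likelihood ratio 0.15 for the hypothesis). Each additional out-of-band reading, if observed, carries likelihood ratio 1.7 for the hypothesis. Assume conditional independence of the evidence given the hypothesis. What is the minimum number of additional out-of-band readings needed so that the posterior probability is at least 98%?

15

Prior odds = (1/15)/(14/15) = 1/14.
Combined Bayes factor of the evidence already in hand = 2 × 0.15 = 0.3.
Odds after that evidence = (1/14) × 0.3 = 3/140.
Target odds = 0.98/0.02 = 49.
Need 1.7ⁿ ≥ 49 ÷ (3/140) = 6860/3.
1.7¹⁴ ≈1683.78 falls short of 6860/3 but 1.7¹⁵ ≈2862.42 reaches it, so n = 15.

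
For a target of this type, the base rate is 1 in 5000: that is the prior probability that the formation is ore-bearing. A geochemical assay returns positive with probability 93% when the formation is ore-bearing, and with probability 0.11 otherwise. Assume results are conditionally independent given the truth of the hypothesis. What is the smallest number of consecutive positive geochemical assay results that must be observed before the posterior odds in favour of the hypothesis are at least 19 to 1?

Prior odds: 0.0002 ÷ 0.9998 = 1/4999.
Likelihood ratio of a positive result = 0.93/0.11 = 93/11.
Target odds = 19.
Require (93/11)ⁿ ≥ 19 ÷ (1/4999) = 94981.
(93/11)⁵ ≈43196.8 falls short of 94981 but (93/11)⁶ ≈365209 reaches it, so n = 6.

6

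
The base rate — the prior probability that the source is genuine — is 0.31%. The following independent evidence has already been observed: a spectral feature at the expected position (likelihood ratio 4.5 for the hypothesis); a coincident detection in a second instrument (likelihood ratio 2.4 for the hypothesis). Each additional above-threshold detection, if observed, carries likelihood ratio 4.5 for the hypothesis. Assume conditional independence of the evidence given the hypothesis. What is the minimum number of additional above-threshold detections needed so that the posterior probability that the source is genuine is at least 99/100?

Prior odds = 0.0031/0.9969 = 31/9969.
Combined Bayes factor of the evidence already in hand = 4.5 × 2.4 = 10.8.
Odds after that evidence = (31/9969) × 10.8 = 558/16615.
Target odds = 0.99/0.01 = 99.
Need 4.5ⁿ ≥ 99 ÷ (558/16615) = 182765/62.
4.5⁵ = 1845.28125 falls short of 182765/62 but 4.5⁶ = 8303.765625 reaches it, so n = 6.

6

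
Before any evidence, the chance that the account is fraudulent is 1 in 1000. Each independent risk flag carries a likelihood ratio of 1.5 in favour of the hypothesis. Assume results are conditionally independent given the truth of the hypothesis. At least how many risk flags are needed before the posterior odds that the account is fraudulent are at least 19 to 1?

Prior odds: 0.001 ÷ 0.999 = 1/999.
Likelihood ratio per risk flag = 1.5.
Target odds = 19.
Require 1.5ⁿ ≥ 19 ÷ (1/999) = 18981.
1.5²⁴ ≈16834.1 falls short of 18981 but 1.5²⁵ ≈25251.2 reaches it, so n = 25.

25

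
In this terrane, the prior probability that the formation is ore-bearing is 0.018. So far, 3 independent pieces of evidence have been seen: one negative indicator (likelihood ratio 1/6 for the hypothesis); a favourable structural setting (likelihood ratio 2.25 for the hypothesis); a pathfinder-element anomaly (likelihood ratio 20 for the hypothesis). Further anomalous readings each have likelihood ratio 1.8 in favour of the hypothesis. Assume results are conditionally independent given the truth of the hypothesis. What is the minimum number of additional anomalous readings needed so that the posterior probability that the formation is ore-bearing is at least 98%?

10

Prior odds = 0.018/0.982 = 9/491.
Combined Bayes factor of the evidence already in hand = (1/6) × 2.25 × 20 = 7.5.
Odds after that evidence = (9/491) × 7.5 = 135/982.
Target odds = 0.98/0.02 = 49.
Need 1.8ⁿ ≥ 49 ÷ (135/982) = 48118/135.
1.8⁹ = 387420489/1953125 falls short of 48118/135 but 1.8¹⁰ ≈357.047 reaches it, so n = 10.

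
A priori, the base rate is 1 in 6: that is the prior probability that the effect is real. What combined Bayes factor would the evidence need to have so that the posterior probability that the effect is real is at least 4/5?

20

Prior odds = (1/6)/(5/6) = 0.2.
Target odds = 0.8/0.2 = 4.
Required Bayes factor = 4 ÷ 0.2 = 20.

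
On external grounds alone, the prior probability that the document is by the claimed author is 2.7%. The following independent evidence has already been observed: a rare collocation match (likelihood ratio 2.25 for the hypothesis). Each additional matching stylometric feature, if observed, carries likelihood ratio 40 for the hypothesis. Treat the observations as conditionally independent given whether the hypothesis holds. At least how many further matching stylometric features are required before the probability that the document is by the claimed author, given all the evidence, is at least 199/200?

3

Prior odds = 0.027/0.973 = 27/973.
Bayes factor of the evidence already in hand = 2.25.
Odds after that evidence = (27/973) × 2.25 = 243/3892.
Target odds = 0.995/0.005 = 199.
Need 40ⁿ ≥ 199 ÷ (243/3892) = 774508/243.
40² = 1600 falls short of 774508/243 but 40³ = 64000 reaches it, so n = 3.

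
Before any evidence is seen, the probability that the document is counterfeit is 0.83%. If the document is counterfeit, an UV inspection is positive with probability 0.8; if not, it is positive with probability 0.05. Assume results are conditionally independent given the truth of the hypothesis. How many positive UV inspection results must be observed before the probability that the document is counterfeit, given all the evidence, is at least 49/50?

Prior odds = 0.0083/0.9917 = 83/9917.
Likelihood ratio of a positive = 0.8/0.05 = 16.
Target odds: 0.98 ÷ 0.02 = 49.
Require 16ⁿ ≥ 49 ÷ (83/9917) = 485933/83.
16³ = 4096 falls short of 485933/83 but 16⁴ = 65536 reaches it, so n = 4.

4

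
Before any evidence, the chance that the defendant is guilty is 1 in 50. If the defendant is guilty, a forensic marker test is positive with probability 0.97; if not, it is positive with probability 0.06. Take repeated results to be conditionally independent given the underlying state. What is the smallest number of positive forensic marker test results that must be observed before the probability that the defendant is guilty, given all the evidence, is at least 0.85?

3

Prior odds = 0.02/0.98 = 1/49.
Likelihood ratio of a positive = 0.97/0.06 = 97/6.
Target posterior odds = 0.85/0.15 = 17/3.
Need (1/49) × (97/6)ⁿ ≥ 17/3, i.e. (97/6)ⁿ ≥ 833/3.
(97/6)² = 9409/36 falls short of 833/3 but (97/6)³ = 912673/216 reaches it, so n = 3.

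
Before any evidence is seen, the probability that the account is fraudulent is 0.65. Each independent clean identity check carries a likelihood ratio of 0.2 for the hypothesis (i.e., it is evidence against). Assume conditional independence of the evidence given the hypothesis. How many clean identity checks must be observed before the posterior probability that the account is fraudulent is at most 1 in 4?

Prior odds = 0.65/0.35 = 13/7.
Likelihood ratio per clean identity check = 0.2.
Target posterior odds = 0.25/0.75 = 1/3.
Require 0.2ⁿ ≤ 1/3 ÷ (13/7) = 7/39.
0.2¹ = 0.2 is still above 7/39 but 0.2² = 0.04 is at or below it, so n = 2.

2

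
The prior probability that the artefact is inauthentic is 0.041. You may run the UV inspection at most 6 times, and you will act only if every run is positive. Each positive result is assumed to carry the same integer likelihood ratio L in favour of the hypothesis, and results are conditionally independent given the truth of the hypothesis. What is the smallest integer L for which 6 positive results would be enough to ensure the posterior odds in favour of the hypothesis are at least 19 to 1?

3

Prior odds = 0.041/0.959 = 41/959.
Target odds = 19.
Need L⁶ ≥ 19 ÷ (41/959) = 18221/41.
2⁶ = 64 < 18221/41 ≤ 729 = 3⁶, so L = 3.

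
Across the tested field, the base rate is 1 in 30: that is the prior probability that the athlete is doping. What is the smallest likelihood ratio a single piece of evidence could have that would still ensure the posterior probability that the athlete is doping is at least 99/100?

Prior odds = (1/30)/(29/30) = 1/29.
Target odds = 0.99/0.01 = 99.
Required Bayes factor = 99 ÷ (1/29) = 2871.

2871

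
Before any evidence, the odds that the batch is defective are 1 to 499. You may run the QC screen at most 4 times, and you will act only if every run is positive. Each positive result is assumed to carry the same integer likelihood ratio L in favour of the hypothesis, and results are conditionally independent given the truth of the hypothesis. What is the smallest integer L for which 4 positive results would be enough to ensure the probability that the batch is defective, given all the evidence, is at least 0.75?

Prior odds = 1/499.
Target odds = 0.75/0.25 = 3.
Need L⁴ ≥ 3 ÷ (1/499) = 1497.
6⁴ = 1296 < 1497 ≤ 2401 = 7⁴, so L = 7.

7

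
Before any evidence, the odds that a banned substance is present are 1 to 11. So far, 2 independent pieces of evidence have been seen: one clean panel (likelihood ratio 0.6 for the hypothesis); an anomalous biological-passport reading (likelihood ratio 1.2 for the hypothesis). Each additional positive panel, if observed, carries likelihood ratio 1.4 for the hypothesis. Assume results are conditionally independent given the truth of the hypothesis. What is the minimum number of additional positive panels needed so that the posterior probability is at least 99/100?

Prior odds = 1/11.
Combined Bayes factor of the evidence already in hand = 0.6 × 1.2 = 0.72.
Odds after that evidence = (1/11) × 0.72 = 18/275.
Target odds = 0.99/0.01 = 99.
Need 1.4ⁿ ≥ 99 ÷ (18/275) = 1512.5.
1.4²¹ ≈1171.36 falls short of 1512.5 but 1.4²² ≈1639.9 reaches it, so n = 22.

22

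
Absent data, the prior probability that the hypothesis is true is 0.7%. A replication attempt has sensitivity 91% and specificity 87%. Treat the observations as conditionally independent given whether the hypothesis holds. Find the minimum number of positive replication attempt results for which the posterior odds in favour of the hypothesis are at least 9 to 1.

Prior odds: 0.007 ÷ 0.993 = 7/993.
False-positive rate = 1 − 0.87 = 0.13; likelihood ratio of a positive = 0.91/0.13 = 7.
Target odds = 9.
Require 7ⁿ ≥ 9 ÷ (7/993) = 8937/7.
7³ = 343 falls short of 8937/7 but 7⁴ = 2401 reaches it, so n = 4.

4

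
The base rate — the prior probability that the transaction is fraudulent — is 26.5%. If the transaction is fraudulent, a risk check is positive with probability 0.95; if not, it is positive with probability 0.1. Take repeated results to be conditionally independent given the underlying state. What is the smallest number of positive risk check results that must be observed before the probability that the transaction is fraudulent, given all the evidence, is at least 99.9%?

Prior odds: 0.265 ÷ 0.735 = 53/147.
Likelihood ratio of a positive = 0.95/0.1 = 9.5.
Target odds: 0.999 ÷ 0.001 = 999.
Require 9.5ⁿ ≥ 999 ÷ (53/147) = 146853/53.
9.5³ = 857.375 falls short of 146853/53 but 9.5⁴ = 8145.0625 reaches it, so n = 4.

4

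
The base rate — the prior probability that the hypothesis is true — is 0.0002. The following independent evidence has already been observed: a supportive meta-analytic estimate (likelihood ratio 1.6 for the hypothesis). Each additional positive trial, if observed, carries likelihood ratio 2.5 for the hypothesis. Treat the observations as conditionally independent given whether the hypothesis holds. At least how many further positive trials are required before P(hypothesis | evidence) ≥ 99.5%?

Prior odds = 0.0002/0.9998 = 1/4999.
Bayes factor of the evidence already in hand = 1.6.
Odds after that evidence = (1/4999) × 1.6 = 8/24995.
Target odds = 0.995/0.005 = 199.
Need 2.5ⁿ ≥ 199 ÷ (8/24995) = 621750.625.
2.5¹⁴ ≈372529 falls short of 621750.625 but 2.5¹⁵ ≈931323 reaches it, so n = 15.

15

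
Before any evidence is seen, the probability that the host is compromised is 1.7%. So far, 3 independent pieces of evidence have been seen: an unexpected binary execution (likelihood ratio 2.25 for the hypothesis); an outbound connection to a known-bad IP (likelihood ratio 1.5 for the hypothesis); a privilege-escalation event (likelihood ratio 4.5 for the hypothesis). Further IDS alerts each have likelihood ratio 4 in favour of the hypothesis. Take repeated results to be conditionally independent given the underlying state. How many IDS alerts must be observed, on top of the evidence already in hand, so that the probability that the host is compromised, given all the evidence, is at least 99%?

Prior odds = 0.017/0.983 = 17/983.
Combined Bayes factor of the evidence already in hand = 2.25 × 1.5 × 4.5 = 15.1875.
Odds after that evidence = (17/983) × 15.1875 = 4131/15728.
Target odds = 0.99/0.01 = 99.
Need 4ⁿ ≥ 99 ÷ (4131/15728) = 173008/459.
4⁴ = 256 falls short of 173008/459 but 4⁵ = 1024 reaches it, so n = 5.

5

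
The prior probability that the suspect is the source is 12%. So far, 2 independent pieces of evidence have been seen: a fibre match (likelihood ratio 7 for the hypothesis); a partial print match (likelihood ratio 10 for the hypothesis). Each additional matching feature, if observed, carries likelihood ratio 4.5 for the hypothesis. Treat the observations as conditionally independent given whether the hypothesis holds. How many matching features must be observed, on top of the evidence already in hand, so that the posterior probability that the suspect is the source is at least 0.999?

Prior odds = 0.12/0.88 = 3/22.
Combined Bayes factor of the evidence already in hand = 7 × 10 = 70.
Odds after that evidence = (3/22) × 70 = 105/11.
Target odds = 0.999/0.001 = 999.
Need 4.5ⁿ ≥ 999 ÷ (105/11) = 3663/35.
4.5³ = 91.125 falls short of 3663/35 but 4.5⁴ = 410.0625 reaches it, so n = 4.

4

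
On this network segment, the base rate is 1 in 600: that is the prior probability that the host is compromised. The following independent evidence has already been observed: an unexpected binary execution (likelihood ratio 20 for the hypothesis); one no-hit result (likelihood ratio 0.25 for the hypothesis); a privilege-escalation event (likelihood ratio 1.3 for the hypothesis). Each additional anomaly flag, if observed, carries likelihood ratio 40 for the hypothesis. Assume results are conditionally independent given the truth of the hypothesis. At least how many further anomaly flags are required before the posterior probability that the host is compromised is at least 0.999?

Prior odds = (1/600)/(599/600) = 1/599.
Combined Bayes factor of the evidence already in hand = 20 × 0.25 × 1.3 = 6.5.
Odds after that evidence = (1/599) × 6.5 = 13/1198.
Target odds = 0.999/0.001 = 999.
Need 40ⁿ ≥ 999 ÷ (13/1198) = 1196802/13.
40³ = 64000 falls short of 1196802/13 but 40⁴ = 2560000 reaches it, so n = 4.

4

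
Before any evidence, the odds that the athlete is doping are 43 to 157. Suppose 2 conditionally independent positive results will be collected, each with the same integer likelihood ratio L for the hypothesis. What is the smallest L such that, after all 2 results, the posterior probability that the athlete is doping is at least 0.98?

14

Prior odds = 43/157.
Target odds = 0.98/0.02 = 49.
Need L² ≥ 49 ÷ (43/157) = 7693/43.
13² = 169 < 7693/43 ≤ 196 = 14², so L = 14.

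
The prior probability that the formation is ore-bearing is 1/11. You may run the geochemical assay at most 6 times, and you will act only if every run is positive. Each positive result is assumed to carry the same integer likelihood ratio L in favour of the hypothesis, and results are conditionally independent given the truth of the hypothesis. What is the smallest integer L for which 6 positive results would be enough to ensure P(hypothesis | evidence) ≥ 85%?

Prior odds = (1/11)/(10/11) = 0.1.
Target odds = 0.85/0.15 = 17/3.
Need L⁶ ≥ 17/3 ÷ 0.1 = 170/3.
1⁶ = 1 < 170/3 ≤ 64 = 2⁶, so L = 2.

2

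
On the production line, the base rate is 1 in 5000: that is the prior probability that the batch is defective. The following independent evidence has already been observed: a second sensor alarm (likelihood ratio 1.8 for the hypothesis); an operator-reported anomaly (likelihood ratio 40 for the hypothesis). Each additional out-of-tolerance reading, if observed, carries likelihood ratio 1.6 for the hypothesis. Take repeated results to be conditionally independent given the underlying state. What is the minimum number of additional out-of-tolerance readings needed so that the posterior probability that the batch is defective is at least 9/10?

Prior odds = 0.0002/0.9998 = 1/4999.
Combined Bayes factor of the evidence already in hand = 1.8 × 40 = 72.
Odds after that evidence = (1/4999) × 72 = 72/4999.
Target odds = 0.9/0.1 = 9.
Need 1.6ⁿ ≥ 9 ÷ (72/4999) = 624.875.
1.6¹³ ≈450.36 falls short of 624.875 but 1.6¹⁴ ≈720.576 reaches it, so n = 14.

14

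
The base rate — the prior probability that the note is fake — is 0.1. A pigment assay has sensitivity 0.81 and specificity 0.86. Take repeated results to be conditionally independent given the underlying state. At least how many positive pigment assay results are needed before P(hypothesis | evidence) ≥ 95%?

Prior odds: 0.1 ÷ 0.9 = 1/9.
False-positive rate = 1 − 0.86 = 0.14; likelihood ratio of a positive = 0.81/0.14 = 81/14.
Target odds: 0.95 ÷ 0.05 = 19.
Require (81/14)ⁿ ≥ 19 ÷ (1/9) = 171.
(81/14)² = 6561/196 falls short of 171 but (81/14)³ = 531441/2744 reaches it, so n = 3.

3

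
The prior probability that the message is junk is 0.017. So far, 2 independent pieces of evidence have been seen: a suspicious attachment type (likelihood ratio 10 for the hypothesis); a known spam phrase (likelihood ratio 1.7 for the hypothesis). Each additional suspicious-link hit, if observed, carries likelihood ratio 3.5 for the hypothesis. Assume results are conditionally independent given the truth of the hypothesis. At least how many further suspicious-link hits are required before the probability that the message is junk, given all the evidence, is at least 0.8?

3

Prior odds = 0.017/0.983 = 17/983.
Combined Bayes factor of the evidence already in hand = 10 × 1.7 = 17.
Odds after that evidence = (17/983) × 17 = 289/983.
Target odds = 0.8/0.2 = 4.
Need 3.5ⁿ ≥ 4 ÷ (289/983) = 3932/289.
3.5² = 12.25 falls short of 3932/289 but 3.5³ = 42.875 reaches it, so n = 3.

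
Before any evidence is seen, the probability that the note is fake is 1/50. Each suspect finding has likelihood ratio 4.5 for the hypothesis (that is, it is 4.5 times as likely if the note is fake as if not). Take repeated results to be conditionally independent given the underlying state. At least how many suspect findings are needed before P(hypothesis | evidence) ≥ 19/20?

5

Prior odds: 0.02 ÷ 0.98 = 1/49.
Likelihood ratio per suspect finding = 4.5.
Target odds: 0.95 ÷ 0.05 = 19.
Require 4.5ⁿ ≥ 19 ÷ (1/49) = 931.
4.5⁴ = 410.0625 falls short of 931 but 4.5⁵ = 1845.28125 reaches it, so n = 5.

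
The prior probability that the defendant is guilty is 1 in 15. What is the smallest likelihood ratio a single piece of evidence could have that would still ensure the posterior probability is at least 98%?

Prior odds = (1/15)/(14/15) = 1/14.
Target odds = 0.98/0.02 = 49.
Required Bayes factor = 49 ÷ (1/14) = 686.

686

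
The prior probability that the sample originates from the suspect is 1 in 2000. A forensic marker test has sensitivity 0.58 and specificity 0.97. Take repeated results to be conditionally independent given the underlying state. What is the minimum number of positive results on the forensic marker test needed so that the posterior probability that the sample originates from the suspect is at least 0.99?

Prior odds: 0.0005 ÷ 0.9995 = 1/1999.
False-positive rate = 1 − 0.97 = 0.03; likelihood ratio of a positive = 0.58/0.03 = 58/3.
Target posterior odds = 0.99/0.01 = 99.
Need (1/1999) × (58/3)ⁿ ≥ 99, i.e. (58/3)ⁿ ≥ 197901.
(58/3)⁴ = 11316496/81 falls short of 197901 but (58/3)⁵ = 656356768/243 reaches it, so n = 5.

5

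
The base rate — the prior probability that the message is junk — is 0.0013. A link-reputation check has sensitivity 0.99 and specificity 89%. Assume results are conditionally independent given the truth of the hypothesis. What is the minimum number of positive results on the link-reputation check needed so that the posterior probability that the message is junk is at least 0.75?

4

Prior odds = 0.0013/0.9987 = 13/9987.
False-positive rate = 1 − 0.89 = 0.11; likelihood ratio of a positive = 0.99/0.11 = 9.
Target posterior odds = 0.75/0.25 = 3.
Require 9ⁿ ≥ 3 ÷ (13/9987) = 29961/13.
9³ = 729 falls short of 29961/13 but 9⁴ = 6561 reaches it, so n = 4.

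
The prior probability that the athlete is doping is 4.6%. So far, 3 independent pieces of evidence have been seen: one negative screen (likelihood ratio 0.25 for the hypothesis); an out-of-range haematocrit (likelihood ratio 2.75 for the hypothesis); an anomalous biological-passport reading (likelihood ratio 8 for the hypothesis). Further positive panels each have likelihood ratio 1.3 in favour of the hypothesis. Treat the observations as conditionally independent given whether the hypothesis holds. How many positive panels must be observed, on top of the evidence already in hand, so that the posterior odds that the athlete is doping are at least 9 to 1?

14

Prior odds = 0.046/0.954 = 23/477.
Combined Bayes factor of the evidence already in hand = 0.25 × 2.75 × 8 = 5.5.
Odds after that evidence = (23/477) × 5.5 = 253/954.
Target odds = 9.
Need 1.3ⁿ ≥ 9 ÷ (253/954) = 8586/253.
1.3¹³ ≈30.2875 falls short of 8586/253 but 1.3¹⁴ ≈39.3738 reaches it, so n = 14.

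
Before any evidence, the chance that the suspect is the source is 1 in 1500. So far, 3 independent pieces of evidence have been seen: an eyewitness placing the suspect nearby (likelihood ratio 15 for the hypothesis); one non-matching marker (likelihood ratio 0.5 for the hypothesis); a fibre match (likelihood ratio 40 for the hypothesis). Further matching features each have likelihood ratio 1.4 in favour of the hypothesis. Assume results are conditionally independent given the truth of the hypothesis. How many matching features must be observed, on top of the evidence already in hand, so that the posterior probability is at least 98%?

17

Prior odds = (1/1500)/(1499/1500) = 1/1499.
Combined Bayes factor of the evidence already in hand = 15 × 0.5 × 40 = 300.
Odds after that evidence = (1/1499) × 300 = 300/1499.
Target odds = 0.98/0.02 = 49.
Need 1.4ⁿ ≥ 49 ÷ (300/1499) = 73451/300.
1.4¹⁶ ≈217.795 falls short of 73451/300 but 1.4¹⁷ ≈304.913 reaches it, so n = 17.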